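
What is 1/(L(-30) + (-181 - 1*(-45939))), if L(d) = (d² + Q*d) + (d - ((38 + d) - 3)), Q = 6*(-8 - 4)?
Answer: 1/48783 ≈ 2.0499e-5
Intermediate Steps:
Q = -72 (Q = 6*(-12) = -72)
L(d) = -35 + d² - 72*d (L(d) = (d² - 72*d) + (d - ((38 + d) - 3)) = (d² - 72*d) + (d - (35 + d)) = (d² - 72*d) + (d + (-35 - d)) = (d² - 72*d) - 35 = -35 + d² - 72*d)
1/(L(-30) + (-181 - 1*(-45939))) = 1/((-35 + (-30)² - 72*(-30)) + (-181 - 1*(-45939))) = 1/((-35 + 900 + 2160) + (-181 + 45939)) = 1/(3025 + 45758) = 1/48783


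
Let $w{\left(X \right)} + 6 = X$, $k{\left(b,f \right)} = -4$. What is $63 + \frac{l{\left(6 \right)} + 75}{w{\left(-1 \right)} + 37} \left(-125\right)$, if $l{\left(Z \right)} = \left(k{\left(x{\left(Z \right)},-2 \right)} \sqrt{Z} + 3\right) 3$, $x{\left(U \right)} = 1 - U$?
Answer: $-287 + 50 \sqrt{6} \approx -164.53$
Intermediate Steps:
$w{\left(X \right)} = -6 + X$
$l{\left(Z \right)} = 9 - 12 \sqrt{Z}$ ($l{\left(Z \right)} = \left(- 4 \sqrt{Z} + 3\right) 3 = \left(3 - 4 \sqrt{Z}\right) 3 = 9 - 12 \sqrt{Z}$)
$63 + \frac{l{\left(6 \right)} + 75}{w{\left(-1 \right)} + 37} \left(-125\right) = 63 + \frac{\left(9 - 12 \sqrt{6}\right) + 75}{\left(-6 - 1\right) + 37} \left(-125\right) = 63 + \frac{84 - 12 \sqrt{6}}{-7 + 37} \left(-125\right) = 63 + \frac{84 - 12 \sqrt{6}}{30} \left(-125\right) = 63 + \left(84 - 12 \sqrt{6}\right) \frac{1}{30} \left(-125\right) = 63 + \left(\frac{14}{5} - \frac{2 \sqrt{6}}{5}\right) \left(-125\right) = 63 - \left(350 - 50 \sqrt{6}\right) = -287 + 50 \sqrt{6}$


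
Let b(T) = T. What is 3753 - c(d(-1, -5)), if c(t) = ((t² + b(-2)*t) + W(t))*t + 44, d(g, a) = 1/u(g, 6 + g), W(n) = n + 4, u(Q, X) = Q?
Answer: 3715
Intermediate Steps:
W(n) = 4 + n
d(g, a) = 1/g
c(t) = 44 + t*(4 + t² - t) (c(t) = ((t² - 2*t) + (4 + t))*t + 44 = (4 + t² - t)*t + 44 = t*(4 + t² - t) + 44 = 44 + t*(4 + t² - t))
3753 - c(d(-1, -5)) = 3753 - (44 + (1/(-1))³ - (1/(-1))² + 4/(-1)) = 3753 - (44 + (-1)³ - 1*(-1)² + 4*(-1)) = 3753 - (44 - 1 - 1*1 - 4) = 3753 - (44 - 1 - 1 - 4) = 3753 - 1*38 = 3753 - 38 = 3715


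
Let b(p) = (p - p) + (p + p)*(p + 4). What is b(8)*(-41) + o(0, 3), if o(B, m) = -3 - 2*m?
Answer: -7881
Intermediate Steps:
b(p) = 2*p*(4 + p) (b(p) = 0 + (2*p)*(4 + p) = 0 + 2*p*(4 + p) = 2*p*(4 + p))
b(8)*(-41) + o(0, 3) = (2*8*(4 + 8))*(-41) + (-3 - 2*3) = (2*8*12)*(-41) + (-3 - 6) = 192*(-41) - 9 = -7872 - 9 = -7881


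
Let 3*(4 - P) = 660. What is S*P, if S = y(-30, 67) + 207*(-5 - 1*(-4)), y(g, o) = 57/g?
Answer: 225612/5 ≈ 45122.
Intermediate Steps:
P = -216 (P = 4 - ⅓*660 = 4 - 220 = -216)
S = -2089/10 (S = 57/(-30) + 207*(-5 - 1*(-4)) = 57*(-1/30) + 207*(-5 + 4) = -19/10 + 207*(-1) = -19/10 - 207 = -2089/10 ≈ -208.90)
S*P = -2089/10*(-216) = 225612/5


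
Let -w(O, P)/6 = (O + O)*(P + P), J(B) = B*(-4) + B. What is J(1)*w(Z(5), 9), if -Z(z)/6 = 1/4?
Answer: -972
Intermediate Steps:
J(B) = -3*B (J(B) = -4*B + B = -3*B)
Z(z) = -3/2 (Z(z) = -6/4 = -6*¼ = -3/2)
w(O, P) = -24*O*P (w(O, P) = -6*(O + O)*(P + P) = -6*2*O*2*P = -24*O*P)
J(1)*w(Z(5), 9) = (-3*1)*(-24*(-3/2)*9) = -3*324 = -972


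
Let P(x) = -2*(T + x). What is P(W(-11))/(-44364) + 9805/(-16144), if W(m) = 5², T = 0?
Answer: -108545455/179053104 ≈ -0.60622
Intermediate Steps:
W(m) = 25
P(x) = -2*x (P(x) = -2*(0 + x) = -2*x)
P(W(-11))/(-44364) + 9805/(-16144) = -2*25/(-44364) + 9805/(-16144) = -50*(-1/44364) + 9805*(-1/16144) = 25/22182 - 9805/16144 = -108545455/179053104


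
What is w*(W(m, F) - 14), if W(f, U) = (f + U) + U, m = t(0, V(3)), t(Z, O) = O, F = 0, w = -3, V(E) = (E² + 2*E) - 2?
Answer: 3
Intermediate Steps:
V(E) = -2 + E² + 2*E
m = 13 (m = -2 + 3² + 2*3 = -2 + 9 + 6 = 13)
W(f, U) = f + 2*U (W(f, U) = (U + f) + U = f + 2*U)
w*(W(m, F) - 14) = -3*((13 + 2*0) - 14) = -3*((13 + 0) - 14) = -3*(13 - 14) = -3*(-1) = 3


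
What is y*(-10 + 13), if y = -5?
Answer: -15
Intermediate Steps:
y*(-10 + 13) = -5*(-10 + 13) = -5*3 = -15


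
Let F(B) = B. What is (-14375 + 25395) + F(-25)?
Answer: 10995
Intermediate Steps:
(-14375 + 25395) + F(-25) = (-14375 + 25395) - 25 = 11020 - 25 = 10995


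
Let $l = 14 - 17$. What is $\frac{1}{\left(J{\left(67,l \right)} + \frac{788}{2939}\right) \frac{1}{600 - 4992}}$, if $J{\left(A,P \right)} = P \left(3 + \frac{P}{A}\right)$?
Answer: $\frac{432420948}{846485} \approx 510.84$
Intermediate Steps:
$l = -3$
$\frac{1}{\left(J{\left(67,l \right)} + \frac{788}{2939}\right) \frac{1}{600 - 4992}} = \frac{1}{\left(- \frac{3 \left(-3 + 3 \cdot 67\right)}{67} + \frac{788}{2939}\right) \frac{1}{600 - 4992}} = \frac{1}{\left(\left(-3\right) \frac{1}{67} \left(-3 + 201\right) + 788 \cdot \frac{1}{2939}\right) \frac{1}{-4392}} = \frac{1}{\left(\left(-3\right) \frac{1}{67} \cdot 198 + \frac{788}{2939}\right) \left(- \frac{1}{4392}\right)} = \frac{1}{\left(- \frac{594}{67} + \frac{788}{2939}\right) \left(- \frac{1}{4392}\right)} = \frac{1}{\left(- \frac{1692970}{196913}\right) \left(- \frac{1}{4392}\right)} = \frac{1}{\frac{846485}{432420948}} = \frac{432420948}{846485}$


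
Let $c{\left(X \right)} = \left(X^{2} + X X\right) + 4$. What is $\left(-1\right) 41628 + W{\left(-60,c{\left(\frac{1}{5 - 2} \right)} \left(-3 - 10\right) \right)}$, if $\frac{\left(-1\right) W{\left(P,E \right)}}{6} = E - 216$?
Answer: $- \frac{120008}{3} \approx -40003.0$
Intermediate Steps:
$c{\left(X \right)} = 4 + 2 X^{2}$ ($c{\left(X \right)} = \left(X^{2} + X^{2}\right) + 4 = 2 X^{2} + 4 = 4 + 2 X^{2}$)
$W{\left(P,E \right)} = 1296 - 6 E$ ($W{\left(P,E \right)} = - 6 \left(E - 216\right) = - 6 \left(-216 + E\right) = 1296 - 6 E$)
$\left(-1\right) 41628 + W{\left(-60,c{\left(\frac{1}{5 - 2} \right)} \left(-3 - 10\right) \right)} = \left(-1\right) 41628 + \left(1296 - 6 \left(4 + 2 \left(\frac{1}{5 - 2}\right)^{2}\right) \left(-3 - 10\right)\right) = -41628 + \left(1296 - 6 \left(4 + 2 \left(\frac{1}{3}\right)^{2}\right) \left(-13\right)\right) = -41628 + \left(1296 - 6 \left(4 + \frac{2}{9}\right) \left(-13\right)\right) = -41628 + \left(1296 - 6 \cdot \frac{38}{9} \left(-13\right)\right) = -41628 + \left(1296 - - \frac{988}{3}\right) = -41628 + \left(1296 + \frac{988}{3}\right) = -41628 + \frac{4876}{3} = - \frac{120008}{3}$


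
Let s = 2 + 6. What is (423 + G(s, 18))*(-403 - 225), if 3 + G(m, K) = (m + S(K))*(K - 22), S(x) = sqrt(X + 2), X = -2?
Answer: -243664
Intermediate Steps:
s = 8
S(x) = 0 (S(x) = sqrt(-2 + 2) = sqrt(0) = 0)
G(m, K) = -3 + m*(-22 + K) (G(m, K) = -3 + (m + 0)*(K - 22) = -3 + m*(-22 + K))
(423 + G(s, 18))*(-403 - 225) = (423 + (-3 - 22*8 + 18*8))*(-403 - 225) = (423 + (-3 - 176 + 144))*(-628) = (423 - 35)*(-628) = 388*(-628) = -243664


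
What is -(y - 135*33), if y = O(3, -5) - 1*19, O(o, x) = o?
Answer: 4471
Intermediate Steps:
y = -16 (y = 3 - 1*19 = 3 - 19 = -16)
-(y - 135*33) = -(-16 - 135*33) = -(-16 - 4455) = -1*(-4471) = 4471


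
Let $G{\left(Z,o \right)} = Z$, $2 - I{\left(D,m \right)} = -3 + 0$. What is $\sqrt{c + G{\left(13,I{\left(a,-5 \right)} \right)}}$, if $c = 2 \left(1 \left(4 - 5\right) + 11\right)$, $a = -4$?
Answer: $\sqrt{33} \approx 5.7446$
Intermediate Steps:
$I{\left(D,m \right)} = 5$ ($I{\left(D,m \right)} = 2 - \left(-3 + 0\right) = 2 - -3 = 2 + 3 = 5$)
$c = 20$ ($c = 2 \left(1 \left(-1\right) + 11\right) = 2 \left(-1 + 11\right) = 2 \cdot 10 = 20$)
$\sqrt{c + G{\left(13,I{\left(a,-5 \right)} \right)}} = \sqrt{20 + 13} = \sqrt{33}$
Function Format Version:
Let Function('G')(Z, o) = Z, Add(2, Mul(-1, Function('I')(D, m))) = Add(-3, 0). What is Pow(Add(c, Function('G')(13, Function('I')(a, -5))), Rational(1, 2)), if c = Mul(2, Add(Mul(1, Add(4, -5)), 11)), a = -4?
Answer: Pow(33, Rational(1, 2)) ≈ 5.7446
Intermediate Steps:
Function('I')(D, m) = 5 (Function('I')(D, m) = Add(2, Mul(-1, Add(-3, 0))) = Add(2, Mul(-1, -3)) = Add(2, 3) = 5)
c = 20 (c = Mul(2, Add(Mul(1, -1), 11)) = Mul(2, Add(-1, 11)) = Mul(2, 10) = 20)
Pow(Add(c, Function('G')(13, Function('I')(a, -5))), Rational(1, 2)) = Pow(Add(20, 13), Rational(1, 2)) = Pow(33, Rational(1, 2))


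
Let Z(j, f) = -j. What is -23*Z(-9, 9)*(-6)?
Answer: 1242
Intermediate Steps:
-23*Z(-9, 9)*(-6) = -23*(-1*(-9))*(-6) = -207*(-6) = -23*(-54) = 1242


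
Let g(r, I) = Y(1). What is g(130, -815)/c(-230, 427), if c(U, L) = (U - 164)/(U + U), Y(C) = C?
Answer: 230/197 ≈ 1.1675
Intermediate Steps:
g(r, I) = 1
c(U, L) = (-164 + U)/(2*U) (c(U, L) = (-164 + U)/((2*U)) = (-164 + U)*(1/(2*U)) = (-164 + U)/(2*U))
g(130, -815)/c(-230, 427) = 1/((½)*(-164 - 230)/(-230)) = 1/((½)*(-1/230)*(-394)) = 1/(197/230) = 1*(230/197) = 230/197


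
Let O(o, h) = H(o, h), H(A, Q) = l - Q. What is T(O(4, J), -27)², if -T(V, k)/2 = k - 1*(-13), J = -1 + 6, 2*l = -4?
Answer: 784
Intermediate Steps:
l = -2 (l = (½)*(-4) = -2)
J = 5
H(A, Q) = -2 - Q
O(o, h) = -2 - h
T(V, k) = -26 - 2*k (T(V, k) = -2*(k - 1*(-13)) = -2*(k + 13) = -2*(13 + k) = -26 - 2*k)
T(O(4, J), -27)² = (-26 - 2*(-27))² = (-26 + 54)² = 28² = 784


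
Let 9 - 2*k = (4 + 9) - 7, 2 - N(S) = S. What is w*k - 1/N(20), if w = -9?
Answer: -121/9 ≈ -13.444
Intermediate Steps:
N(S) = 2 - S
k = 3/2 (k = 9/2 - ((4 + 9) - 7)/2 = 9/2 - (13 - 7)/2 = 9/2 - ½*6 = 9/2 - 3 = 3/2 ≈ 1.5000)
w*k - 1/N(20) = -9*3/2 - 1/(2 - 1*20) = -27/2 - 1/(2 - 20) = -27/2 - 1/(-18) = -27/2 - 1*(-1/18) = -27/2 + 1/18 = -121/9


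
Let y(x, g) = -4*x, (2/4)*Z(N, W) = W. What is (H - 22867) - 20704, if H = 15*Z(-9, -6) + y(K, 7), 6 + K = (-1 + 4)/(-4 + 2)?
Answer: -43721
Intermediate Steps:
K = -15/2 (K = -6 + (-1 + 4)/(-4 + 2) = -6 + 3/(-2) = -6 + 3*(-½) = -6 - 3/2 = -15/2 ≈ -7.5000)
Z(N, W) = 2*W
H = -150 (H = 15*(2*(-6)) - 4*(-15/2) = 15*(-12) + 30 = -180 + 30 = -150)
(H - 22867) - 20704 = (-150 - 22867) - 20704 = -23017 - 20704 = -43721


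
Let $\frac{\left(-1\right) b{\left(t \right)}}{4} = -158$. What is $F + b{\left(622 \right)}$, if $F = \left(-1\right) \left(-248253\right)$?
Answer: $248885$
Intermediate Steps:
$b{\left(t \right)} = 632$ ($b{\left(t \right)} = \left(-4\right) \left(-158\right) = 632$)
$F = 248253$
$F + b{\left(622 \right)} = 248253 + 632 = 248885$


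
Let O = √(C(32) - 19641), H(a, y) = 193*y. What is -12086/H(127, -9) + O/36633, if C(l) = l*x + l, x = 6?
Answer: 12086/1737 + I*√19417/36633 ≈ 6.958 + 0.0038038*I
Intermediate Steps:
C(l) = 7*l (C(l) = l*6 + l = 6*l + l = 7*l)
O = I*√19417 (O = √(7*32 - 19641) = √(224 - 19641) = √(-19417) = I*√19417 ≈ 139.34*I)
-12086/H(127, -9) + O/36633 = -12086/(193*(-9)) + (I*√19417)/36633 = -12086/(-1737) + (I*√19417)*(1/36633) = -12086*(-1/1737) + I*√19417/36633 = 12086/1737 + I*√19417/36633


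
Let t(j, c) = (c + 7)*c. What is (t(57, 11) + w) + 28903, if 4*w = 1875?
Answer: 118279/4 ≈ 29570.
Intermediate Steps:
t(j, c) = c*(7 + c) (t(j, c) = (7 + c)*c = c*(7 + c))
w = 1875/4 (w = (1/4)*1875 = 1875/4 ≈ 468.75)
(t(57, 11) + w) + 28903 = (11*(7 + 11) + 1875/4) + 28903 = (11*18 + 1875/4) + 28903 = (198 + 1875/4) + 28903 = 2667/4 + 28903 = 118279/4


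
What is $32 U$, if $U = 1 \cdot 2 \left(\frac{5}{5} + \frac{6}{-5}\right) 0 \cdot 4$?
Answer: $0$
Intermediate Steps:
$U = 0$ ($U = 2 \left(5 \cdot \frac{1}{5} + 6 \left(- \frac{1}{5}\right)\right) 0 \cdot 4 = 2 \left(1 - \frac{6}{5}\right) 0 \cdot 4 = 2 \left(- \frac{1}{5}\right) 0 \cdot 4 = \left(- \frac{2}{5}\right) 0 \cdot 4 = 0 \cdot 4 = 0$)
$32 U = 32 \cdot 0 = 0$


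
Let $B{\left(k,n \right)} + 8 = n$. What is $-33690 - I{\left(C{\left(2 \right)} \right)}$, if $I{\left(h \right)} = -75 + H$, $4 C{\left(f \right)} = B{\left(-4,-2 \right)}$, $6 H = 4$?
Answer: $- \frac{100847}{3} \approx -33616.0$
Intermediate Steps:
$H = \frac{2}{3}$ ($H = \frac{1}{6} \cdot 4 = \frac{2}{3} \approx 0.66667$)
$B{\left(k,n \right)} = -8 + n$
$C{\left(f \right)} = - \frac{5}{2}$ ($C{\left(f \right)} = \frac{-8 - 2}{4} = \frac{1}{4} \left(-10\right) = - \frac{5}{2}$)
$I{\left(h \right)} = - \frac{223}{3}$ ($I{\left(h \right)} = -75 + \frac{2}{3} = - \frac{223}{3}$)
$-33690 - I{\left(C{\left(2 \right)} \right)} = -33690 - - \frac{223}{3} = -33690 + \frac{223}{3} = - \frac{100847}{3}$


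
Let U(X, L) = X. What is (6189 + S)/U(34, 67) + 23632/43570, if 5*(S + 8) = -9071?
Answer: 47766241/370345 ≈ 128.98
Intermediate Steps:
S = -9111/5 (S = -8 + (⅕)*(-9071) = -8 - 9071/5 = -9111/5 ≈ -1822.2)
(6189 + S)/U(34, 67) + 23632/43570 = (6189 - 9111/5)/34 + 23632/43570 = (21834/5)*(1/34) + 23632*(1/43570) = 10917/85 + 11816/21785 = 47766241/370345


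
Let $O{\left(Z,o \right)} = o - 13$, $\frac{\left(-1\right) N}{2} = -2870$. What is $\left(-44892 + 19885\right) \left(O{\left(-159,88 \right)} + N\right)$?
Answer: $-145415705$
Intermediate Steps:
$N = 5740$ ($N = \left(-2\right) \left(-2870\right) = 5740$)
$O{\left(Z,o \right)} = -13 + o$
$\left(-44892 + 19885\right) \left(O{\left(-159,88 \right)} + N\right) = \left(-44892 + 19885\right) \left(\left(-13 + 88\right) + 5740\right) = - 25007 \left(75 + 5740\right) = \left(-25007\right) 5815 = -145415705$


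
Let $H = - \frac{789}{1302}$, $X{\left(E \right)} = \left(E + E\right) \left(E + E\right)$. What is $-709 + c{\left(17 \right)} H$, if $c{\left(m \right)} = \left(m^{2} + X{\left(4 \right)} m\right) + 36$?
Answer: $- \frac{679325}{434} \approx -1565.3$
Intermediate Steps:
$X{\left(E \right)} = 4 E^{2}$ ($X{\left(E \right)} = 2 E 2 E = 4 E^{2}$)
$c{\left(m \right)} = 36 + m^{2} + 64 m$ ($c{\left(m \right)} = \left(m^{2} + 4 \cdot 4^{2} m\right) + 36 = \left(m^{2} + 4 \cdot 16 m\right) + 36 = \left(m^{2} + 64 m\right) + 36 = 36 + m^{2} + 64 m$)
$H = - \frac{263}{434}$ ($H = \left(-789\right) \frac{1}{1302} = - \frac{263}{434} \approx -0.60599$)
$-709 + c{\left(17 \right)} H = -709 + \left(36 + 17^{2} + 64 \cdot 17\right) \left(- \frac{263}{434}\right) = -709 + \left(36 + 289 + 1088\right) \left(- \frac{263}{434}\right) = -709 + 1413 \left(- \frac{263}{434}\right) = -709 - \frac{371619}{434} = - \frac{679325}{434}$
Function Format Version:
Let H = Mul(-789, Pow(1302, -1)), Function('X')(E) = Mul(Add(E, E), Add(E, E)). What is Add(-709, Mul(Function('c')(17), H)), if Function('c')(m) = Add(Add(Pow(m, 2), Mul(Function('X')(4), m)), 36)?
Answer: Rational(-679325, 434) ≈ -1565.3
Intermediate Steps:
Function('X')(E) = Mul(4, Pow(E, 2)) (Function('X')(E) = Mul(Mul(2, E), Mul(2, E)) = Mul(4, Pow(E, 2)))
Function('c')(m) = Add(36, Pow(m, 2), Mul(64, m)) (Function('c')(m) = Add(Add(Pow(m, 2), Mul(Mul(4, Pow(4, 2)), m)), 36) = Add(Add(Pow(m, 2), Mul(Mul(4, 16), m)), 36) = Add(Add(Pow(m, 2), Mul(64, m)), 36) = Add(36, Pow(m, 2), Mul(64, m)))
H = Rational(-263, 434) (H = Mul(-789, Rational(1, 1302)) = Rational(-263, 434) ≈ -0.60599)
Add(-709, Mul(Function('c')(17), H)) = Add(-709, Mul(Add(36, Pow(17, 2), Mul(64, 17)), Rational(-263, 434))) = Add(-709, Mul(Add(36, 289, 1088), Rational(-263, 434))) = Add(-709, Mul(1413, Rational(-263, 434))) = Add(-709, Rational(-371619, 434)) = Rational(-679325, 434)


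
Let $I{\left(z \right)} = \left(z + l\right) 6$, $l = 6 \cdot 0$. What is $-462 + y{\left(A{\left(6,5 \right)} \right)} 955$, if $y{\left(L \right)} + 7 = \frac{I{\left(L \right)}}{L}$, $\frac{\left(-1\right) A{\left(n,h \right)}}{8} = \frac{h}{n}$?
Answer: $-1417$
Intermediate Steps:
$l = 0$
$A{\left(n,h \right)} = - \frac{8 h}{n}$ ($A{\left(n,h \right)} = - 8 \frac{h}{n} = - \frac{8 h}{n}$)
$I{\left(z \right)} = 6 z$ ($I{\left(z \right)} = \left(z + 0\right) 6 = z 6 = 6 z$)
$y{\left(L \right)} = -1$ ($y{\left(L \right)} = -7 + \frac{6 L}{L} = -7 + 6 = -1$)
$-462 + y{\left(A{\left(6,5 \right)} \right)} 955 = -462 - 955 = -1417$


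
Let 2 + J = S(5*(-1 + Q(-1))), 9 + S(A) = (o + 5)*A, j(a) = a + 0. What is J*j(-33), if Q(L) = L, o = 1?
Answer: 2343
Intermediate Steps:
j(a) = a
S(A) = -9 + 6*A (S(A) = -9 + (1 + 5)*A = -9 + 6*A)
J = -71 (J = -2 + (-9 + 6*(5*(-1 - 1))) = -2 + (-9 + 6*(5*(-2))) = -2 + (-9 + 6*(-10)) = -2 + (-9 - 60) = -2 - 69 = -71)
J*j(-33) = -71*(-33) = 2343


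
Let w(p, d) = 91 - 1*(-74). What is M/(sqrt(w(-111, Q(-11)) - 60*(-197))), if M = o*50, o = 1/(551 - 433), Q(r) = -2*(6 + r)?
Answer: 5*sqrt(11985)/141423 ≈ 0.0038705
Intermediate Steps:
Q(r) = -12 - 2*r
o = 1/118 ≈ 0.0084746
w(p, d) = 165 (w(p, d) = 91 + 74 = 165)
M = 25/59 (M = (1/118)*50 = 25/59 ≈ 0.42373)
M/(sqrt(w(-111, Q(-11)) - 60*(-197))) = 25/(59*(sqrt(165 - 60*(-197)))) = 25/(59*(sqrt(165 + 11820))) = 25/(59*(sqrt(11985))) = 25*(sqrt(11985)/11985)/59 = 5*sqrt(11985)/141423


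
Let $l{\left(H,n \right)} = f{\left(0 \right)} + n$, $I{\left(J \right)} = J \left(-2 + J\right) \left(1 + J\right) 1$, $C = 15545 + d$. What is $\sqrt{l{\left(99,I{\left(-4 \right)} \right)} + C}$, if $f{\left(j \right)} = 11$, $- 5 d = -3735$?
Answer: $\sqrt{16231} \approx 127.4$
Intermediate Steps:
$d = 747$ ($d = \left(- \frac{1}{5}\right) \left(-3735\right) = 747$)
$C = 16292$ ($C = 15545 + 747 = 16292$)
$I{\left(J \right)} = J \left(1 + J\right) \left(-2 + J\right)$ ($I{\left(J \right)} = J \left(1 + J\right) \left(-2 + J\right) 1 = J \left(1 + J\right) \left(-2 + J\right)$)
$l{\left(H,n \right)} = 11 + n$
$\sqrt{l{\left(99,I{\left(-4 \right)} \right)} + C} = \sqrt{\left(11 - 4 \left(-2 + \left(-4\right)^{2} - -4\right)\right) + 16292} = \sqrt{\left(11 - 4 \left(-2 + 16 + 4\right)\right) + 16292} = \sqrt{\left(11 - 72\right) + 16292} = \sqrt{-61 + 16292} = \sqrt{16231}$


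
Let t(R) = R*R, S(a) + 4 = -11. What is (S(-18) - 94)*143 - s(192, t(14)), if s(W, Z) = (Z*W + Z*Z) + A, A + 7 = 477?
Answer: -92105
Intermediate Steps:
A = 470 (A = -7 + 477 = 470)
S(a) = -15 (S(a) = -4 - 11 = -15)
t(R) = R²
s(W, Z) = 470 + Z² + W*Z (s(W, Z) = (Z*W + Z*Z) + 470 = (W*Z + Z²) + 470 = (Z² + W*Z) + 470 = 470 + Z² + W*Z)
(S(-18) - 94)*143 - s(192, t(14)) = (-15 - 94)*143 - (470 + (14²)² + 192*14²) = -109*143 - (470 + 196² + 192*196) = -15587 - (470 + 38416 + 37632) = -15587 - 1*76518 = -15587 - 76518 = -92105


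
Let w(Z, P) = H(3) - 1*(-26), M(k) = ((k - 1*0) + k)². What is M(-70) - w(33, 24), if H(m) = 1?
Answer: 19573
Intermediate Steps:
M(k) = 4*k² (M(k) = ((k + 0) + k)² = (k + k)² = (2*k)² = 4*k²)
w(Z, P) = 27 (w(Z, P) = 1 - 1*(-26) = 1 + 26 = 27)
M(-70) - w(33, 24) = 4*(-70)² - 1*27 = 4*4900 - 27 = 19600 - 27 = 19573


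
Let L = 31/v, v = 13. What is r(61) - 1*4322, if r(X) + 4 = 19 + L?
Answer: -55960/13 ≈ -4304.6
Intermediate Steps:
L = 31/13 ≈ 2.3846
r(X) = 226/13 (r(X) = -4 + (19 + 31/13) = -4 + 278/13 = 226/13)
r(61) - 1*4322 = 226/13 - 1*4322 = 226/13 - 4322 = -55960/13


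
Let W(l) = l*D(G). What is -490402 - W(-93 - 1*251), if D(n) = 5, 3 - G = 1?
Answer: -488682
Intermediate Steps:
G = 2 (G = 3 - 1*1 = 3 - 1 = 2)
W(l) = 5*l (W(l) = l*5 = 5*l)
-490402 - W(-93 - 1*251) = -490402 - 5*(-93 - 1*251) = -490402 - 5*(-93 - 251) = -490402 - 5*(-344) = -490402 - 1*(-1720) = -490402 + 1720 = -488682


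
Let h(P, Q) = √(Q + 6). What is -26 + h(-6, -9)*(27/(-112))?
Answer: -26 - 27*I*√3/112 ≈ -26.0 - 0.41755*I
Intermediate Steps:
h(P, Q) = √(6 + Q)
-26 + h(-6, -9)*(27/(-112)) = -26 + √(6 - 9)*(27/(-112)) = -26 + √(-3)*(27*(-1/112)) = -26 + (I*√3)*(-27/112) = -26 - 27*I*√3/112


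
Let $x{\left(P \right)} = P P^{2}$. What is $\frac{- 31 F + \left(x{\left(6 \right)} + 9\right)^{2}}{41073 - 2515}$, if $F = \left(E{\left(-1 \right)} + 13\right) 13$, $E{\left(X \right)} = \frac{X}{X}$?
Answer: $\frac{44983}{38558} \approx 1.1666$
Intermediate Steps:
$E{\left(X \right)} = 1$
$F = 182$ ($F = \left(1 + 13\right) 13 = 14 \cdot 13 = 182$)
$x{\left(P \right)} = P^{3}$
$\frac{- 31 F + \left(x{\left(6 \right)} + 9\right)^{2}}{41073 - 2515} = \frac{\left(-31\right) 182 + \left(6^{3} + 9\right)^{2}}{41073 - 2515} = \frac{-5642 + \left(216 + 9\right)^{2}}{38558} = \left(-5642 + 225^{2}\right) \frac{1}{38558} = \left(-5642 + 50625\right) \frac{1}{38558} = 44983 \cdot \frac{1}{38558} = \frac{44983}{38558}$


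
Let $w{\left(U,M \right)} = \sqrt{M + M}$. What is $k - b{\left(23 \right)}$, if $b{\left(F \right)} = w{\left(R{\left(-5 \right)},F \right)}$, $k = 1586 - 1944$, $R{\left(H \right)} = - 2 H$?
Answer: $-358 - \sqrt{46} \approx -364.78$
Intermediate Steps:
$w{\left(U,M \right)} = \sqrt{2} \sqrt{M}$ ($w{\left(U,M \right)} = \sqrt{2 M} = \sqrt{2} \sqrt{M}$)
$k = -358$ ($k = 1586 - 1944 = -358$)
$b{\left(F \right)} = \sqrt{2} \sqrt{F}$
$k - b{\left(23 \right)} = -358 - \sqrt{2} \sqrt{23} = -358 - \sqrt{46}$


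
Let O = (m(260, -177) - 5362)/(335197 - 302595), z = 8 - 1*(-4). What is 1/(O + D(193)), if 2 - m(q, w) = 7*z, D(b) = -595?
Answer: -16301/9701817 ≈ -0.0016802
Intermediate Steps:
z = 12 (z = 8 + 4 = 12)
m(q, w) = -82 (m(q, w) = 2 - 7*12 = 2 - 1*84 = 2 - 84 = -82)
O = -2722/16301 (O = (-82 - 5362)/(335197 - 302595) = -5444/32602 = -5444*1/32602 = -2722/16301 ≈ -0.16698)
1/(O + D(193)) = 1/(-2722/16301 - 595) = 1/(-9701817/16301) = -16301/9701817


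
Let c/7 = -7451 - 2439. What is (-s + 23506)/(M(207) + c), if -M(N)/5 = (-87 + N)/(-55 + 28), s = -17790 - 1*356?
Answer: -187434/311435 ≈ -0.60184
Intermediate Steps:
s = -18146 (s = -17790 - 356 = -18146)
M(N) = -145/9 + 5*N/27 (M(N) = -5*(-87 + N)/(-55 + 28) = -5*(-87 + N)/(-27) = -5*(-87 + N)*(-1)/27 = -5*(29/9 - N/27) = -145/9 + 5*N/27)
c = -69230 (c = 7*(-7451 - 2439) = 7*(-9890) = -69230)
(-s + 23506)/(M(207) + c) = (-1*(-18146) + 23506)/((-145/9 + (5/27)*207) - 69230) = (18146 + 23506)/((-145/9 + 115/3) - 69230) = 41652/(200/9 - 69230) = 41652/(-622870/9) = 41652*(-9/622870) = -187434/311435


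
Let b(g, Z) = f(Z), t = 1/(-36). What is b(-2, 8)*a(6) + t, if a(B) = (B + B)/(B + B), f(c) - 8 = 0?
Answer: 287/36 ≈ 7.9722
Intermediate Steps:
f(c) = 8 (f(c) = 8 + 0 = 8)
t = -1/36 ≈ -0.027778
b(g, Z) = 8
a(B) = 1 (a(B) = (2*B)/((2*B)) = (2*B)*(1/(2*B)) = 1)
b(-2, 8)*a(6) + t = 8*1 - 1/36 = 8 - 1/36 = 287/36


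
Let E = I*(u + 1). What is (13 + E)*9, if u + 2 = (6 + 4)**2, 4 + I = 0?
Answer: -3447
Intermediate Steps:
I = -4 (I = -4 + 0 = -4)
u = 98 (u = -2 + (6 + 4)**2 = -2 + 10**2 = -2 + 100 = 98)
E = -396 (E = -4*(98 + 1) = -4*99 = -396)
(13 + E)*9 = (13 - 396)*9 = -383*9 = -3447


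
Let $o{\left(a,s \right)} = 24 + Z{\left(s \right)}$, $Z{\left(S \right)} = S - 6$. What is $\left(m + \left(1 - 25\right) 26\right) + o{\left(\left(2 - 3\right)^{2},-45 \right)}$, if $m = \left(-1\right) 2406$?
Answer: $-3057$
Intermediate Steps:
$Z{\left(S \right)} = -6 + S$ ($Z{\left(S \right)} = S - 6 = -6 + S$)
$o{\left(a,s \right)} = 18 + s$ ($o{\left(a,s \right)} = 24 + \left(-6 + s\right) = 18 + s$)
$m = -2406$
$\left(m + \left(1 - 25\right) 26\right) + o{\left(\left(2 - 3\right)^{2},-45 \right)} = \left(-2406 + \left(1 - 25\right) 26\right) + \left(18 - 45\right) = \left(-2406 - 624\right) - 27 = -3030 - 27 = -3057$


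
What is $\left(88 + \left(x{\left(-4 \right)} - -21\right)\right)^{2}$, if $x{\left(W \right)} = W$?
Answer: $11025$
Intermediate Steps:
$\left(88 + \left(x{\left(-4 \right)} - -21\right)\right)^{2} = \left(88 - -17\right)^{2} = \left(88 + \left(-4 + 21\right)\right)^{2} = \left(88 + 17\right)^{2} = 105^{2} = 11025$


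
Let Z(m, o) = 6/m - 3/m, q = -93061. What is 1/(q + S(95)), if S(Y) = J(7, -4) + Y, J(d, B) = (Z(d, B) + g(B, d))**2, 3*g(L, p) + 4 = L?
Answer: -441/40995797 ≈ -1.0757e-5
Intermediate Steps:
Z(m, o) = 3/m
g(L, p) = -4/3 + L/3
J(d, B) = (-4/3 + 3/d + B/3)**2 (J(d, B) = (3/d + (-4/3 + B/3))**2 = (-4/3 + 3/d + B/3)**2)
S(Y) = 2209/441 + Y (S(Y) = (1/9)*(9 + 7*(-4 - 4))**2/7**2 + Y = (1/9)*(1/49)*(9 + 7*(-8))**2 + Y = (1/9)*(1/49)*(9 - 56)**2 + Y = (1/9)*(1/49)*(-47)**2 + Y = (1/9)*(1/49)*2209 + Y = 2209/441 + Y)
1/(q + S(95)) = 1/(-93061 + (2209/441 + 95)) = 1/(-93061 + 44104/441) = 1/(-40995797/441) = -441/40995797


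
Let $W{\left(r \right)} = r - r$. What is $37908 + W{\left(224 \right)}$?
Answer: $37908$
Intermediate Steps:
$W{\left(r \right)} = 0$
$37908 + W{\left(224 \right)} = 37908 + 0 = 37908$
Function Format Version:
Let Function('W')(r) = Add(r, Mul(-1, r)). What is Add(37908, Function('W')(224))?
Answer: 37908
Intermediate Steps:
Function('W')(r) = 0
Add(37908, Function('W')(224)) = Add(37908, 0) = 37908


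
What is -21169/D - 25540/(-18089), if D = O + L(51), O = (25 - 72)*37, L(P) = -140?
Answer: 430915701/33989231 ≈ 12.678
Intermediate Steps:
O = -1739 (O = -47*37 = -1739)
D = -1879 (D = -1739 - 140 = -1879)
-21169/D - 25540/(-18089) = -21169/(-1879) - 25540/(-18089) = -21169*(-1/1879) - 25540*(-1/18089) = 21169/1879 + 25540/18089 = 430915701/33989231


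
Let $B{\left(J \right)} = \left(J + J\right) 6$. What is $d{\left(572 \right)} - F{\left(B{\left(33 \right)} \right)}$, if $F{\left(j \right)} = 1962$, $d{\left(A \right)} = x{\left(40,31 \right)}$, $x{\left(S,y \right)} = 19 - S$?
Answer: $-1983$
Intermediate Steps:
$B{\left(J \right)} = 12 J$ ($B{\left(J \right)} = 2 J 6 = 12 J$)
$d{\left(A \right)} = -21$ ($d{\left(A \right)} = 19 - 40 = -21$)
$d{\left(572 \right)} - F{\left(B{\left(33 \right)} \right)} = -21 - 1962 = -1983$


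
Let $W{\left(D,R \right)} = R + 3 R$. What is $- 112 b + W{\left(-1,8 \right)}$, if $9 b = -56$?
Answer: $\frac{6560}{9} \approx 728.89$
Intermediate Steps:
$W{\left(D,R \right)} = 4 R$
$b = - \frac{56}{9}$ ($b = \frac{1}{9} \left(-56\right) = - \frac{56}{9} \approx -6.2222$)
$- 112 b + W{\left(-1,8 \right)} = \left(-112\right) \left(- \frac{56}{9}\right) + 4 \cdot 8 = \frac{6272}{9} + 32 = \frac{6560}{9}$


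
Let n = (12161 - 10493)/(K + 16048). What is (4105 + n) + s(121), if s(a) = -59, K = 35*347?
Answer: 114070546/28193 ≈ 4046.1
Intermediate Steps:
K = 12145
n = 1668/28193 (n = (12161 - 10493)/(12145 + 16048) = 1668/28193 ≈ 0.059164)
(4105 + n) + s(121) = (4105 + 1668/28193) - 59 = 115733933/28193 - 59 = 114070546/28193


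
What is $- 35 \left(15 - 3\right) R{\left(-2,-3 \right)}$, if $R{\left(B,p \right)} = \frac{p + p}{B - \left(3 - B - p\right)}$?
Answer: $-252$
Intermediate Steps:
$R{\left(B,p \right)} = \frac{2 p}{-3 + p + 2 B}$ ($R{\left(B,p \right)} = \frac{2 p}{B + \left(-3 + B + p\right)} = \frac{2 p}{-3 + p + 2 B}$)
$- 35 \left(15 - 3\right) R{\left(-2,-3 \right)} = - 35 \left(15 - 3\right) 2 \left(-3\right) \frac{1}{-3 - 3 + 2 \left(-2\right)} = - 35 \left(15 - 3\right) 2 \left(-3\right) \frac{1}{-3 - 3 - 4} = \left(-35\right) 12 \cdot 2 \left(-3\right) \frac{1}{-10} = - 420 \cdot 2 \left(-3\right) \left(- \frac{1}{10}\right) = \left(-420\right) \frac{3}{5} = -252$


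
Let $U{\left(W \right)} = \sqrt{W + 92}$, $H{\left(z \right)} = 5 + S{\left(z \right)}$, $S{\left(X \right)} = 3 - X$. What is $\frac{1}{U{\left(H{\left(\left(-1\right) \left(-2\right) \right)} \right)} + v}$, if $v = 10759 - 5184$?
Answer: $\frac{5575}{31080527} - \frac{7 \sqrt{2}}{31080527} \approx 0.00017905$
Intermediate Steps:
$v = 5575$ ($v = 10759 - 5184 = 5575$)
$H{\left(z \right)} = 8 - z$ ($H{\left(z \right)} = 5 - \left(-3 + z\right) = 8 - z$)
$U{\left(W \right)} = \sqrt{92 + W}$
$\frac{1}{U{\left(H{\left(\left(-1\right) \left(-2\right) \right)} \right)} + v} = \frac{1}{\sqrt{92 + \left(8 - \left(-1\right) \left(-2\right)\right)} + 5575} = \frac{1}{\sqrt{92 + \left(8 - 2\right)} + 5575} = \frac{1}{\sqrt{92 + 6} + 5575} = \frac{1}{\sqrt{98} + 5575} = \frac{1}{7 \sqrt{2} + 5575} = \frac{1}{5575 + 7 \sqrt{2}}$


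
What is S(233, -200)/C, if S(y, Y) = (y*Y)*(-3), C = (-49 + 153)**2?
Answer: 17475/1352 ≈ 12.925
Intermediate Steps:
C = 10816 (C = 104**2 = 10816)
S(y, Y) = -3*Y*y (S(y, Y) = (Y*y)*(-3) = -3*Y*y)
S(233, -200)/C = -3*(-200)*233/10816 = 139800*(1/10816) = 17475/1352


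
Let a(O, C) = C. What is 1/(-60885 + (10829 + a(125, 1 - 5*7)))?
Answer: -1/50090 ≈ -1.9964e-5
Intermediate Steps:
1/(-60885 + (10829 + a(125, 1 - 5*7))) = 1/(-60885 + (10829 + (1 - 5*7))) = 1/(-60885 + (10829 + (1 - 35))) = 1/(-60885 + (10829 - 34)) = 1/(-60885 + 10795) = 1/(-50090) = -1/50090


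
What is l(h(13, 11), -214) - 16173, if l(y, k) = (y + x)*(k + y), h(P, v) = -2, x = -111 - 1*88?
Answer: 27243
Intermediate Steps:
x = -199 (x = -111 - 88 = -199)
l(y, k) = (-199 + y)*(k + y) (l(y, k) = (y - 199)*(k + y) = (-199 + y)*(k + y))
l(h(13, 11), -214) - 16173 = ((-2)**2 - 199*(-214) - 199*(-2) - 214*(-2)) - 16173 = (4 + 42586 + 398 + 428) - 16173 = 43416 - 16173 = 27243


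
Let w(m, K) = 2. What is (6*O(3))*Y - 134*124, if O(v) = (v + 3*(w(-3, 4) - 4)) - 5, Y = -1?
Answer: -16568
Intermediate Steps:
O(v) = -11 + v (O(v) = (v + 3*(2 - 4)) - 5 = (v + 3*(-2)) - 5 = (v - 6) - 5 = (-6 + v) - 5 = -11 + v)
(6*O(3))*Y - 134*124 = (6*(-11 + 3))*(-1) - 134*124 = (6*(-8))*(-1) - 16616 = -48*(-1) - 16616 = 48 - 16616 = -16568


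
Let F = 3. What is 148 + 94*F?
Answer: 430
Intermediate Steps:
148 + 94*F = 148 + 94*3 = 148 + 282 = 430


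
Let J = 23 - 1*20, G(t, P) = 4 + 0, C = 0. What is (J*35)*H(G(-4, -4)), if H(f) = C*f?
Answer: 0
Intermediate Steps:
G(t, P) = 4
H(f) = 0 (H(f) = 0*f = 0)
J = 3 (J = 23 - 20 = 3)
(J*35)*H(G(-4, -4)) = (3*35)*0 = 105*0 = 0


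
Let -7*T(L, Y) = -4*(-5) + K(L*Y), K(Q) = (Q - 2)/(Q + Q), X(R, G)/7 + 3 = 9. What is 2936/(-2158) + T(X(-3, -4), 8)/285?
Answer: -991460833/723275280 ≈ -1.3708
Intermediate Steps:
X(R, G) = 42 (X(R, G) = -21 + 7*9 = -21 + 63 = 42)
K(Q) = (-2 + Q)/(2*Q) (K(Q) = (-2 + Q)/((2*Q)) = (-2 + Q)*(1/(2*Q)) = (-2 + Q)/(2*Q))
T(L, Y) = -20/7 - (-2 + L*Y)/(14*L*Y) (T(L, Y) = -(-4*(-5) + (-2 + L*Y)/(2*((L*Y))))/7 = -(20 + (1/(L*Y))*(-2 + L*Y)/2)/7 = -(20 + (-2 + L*Y)/(2*L*Y))/7 = -20/7 - (-2 + L*Y)/(14*L*Y))
2936/(-2158) + T(X(-3, -4), 8)/285 = 2936/(-2158) + (-41/14 + (1/7)/(42*8))/285 = 2936*(-1/2158) + (-41/14 + (1/7)*(1/42)*(1/8))*(1/285) = -1468/1079 + (-41/14 + 1/2352)*(1/285) = -1468/1079 - 6887/2352*1/285 = -1468/1079 - 6887/670320 = -991460833/723275280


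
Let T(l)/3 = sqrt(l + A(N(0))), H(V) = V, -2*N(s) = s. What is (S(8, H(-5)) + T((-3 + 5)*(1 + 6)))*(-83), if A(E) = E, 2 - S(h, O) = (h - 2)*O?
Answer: -2656 - 249*sqrt(14) ≈ -3587.7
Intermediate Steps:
N(s) = -s/2
S(h, O) = 2 - O*(-2 + h) (S(h, O) = 2 - (h - 2)*O = 2 - (-2 + h)*O = 2 - O*(-2 + h))
T(l) = 3*sqrt(l) (T(l) = 3*sqrt(l - 1/2*0) = 3*sqrt(l + 0) = 3*sqrt(l))
(S(8, H(-5)) + T((-3 + 5)*(1 + 6)))*(-83) = ((2 + 2*(-5) - 1*(-5)*8) + 3*sqrt((-3 + 5)*(1 + 6)))*(-83) = ((2 - 10 + 40) + 3*sqrt(2*7))*(-83) = (32 + 3*sqrt(14))*(-83) = -2656 - 249*sqrt(14)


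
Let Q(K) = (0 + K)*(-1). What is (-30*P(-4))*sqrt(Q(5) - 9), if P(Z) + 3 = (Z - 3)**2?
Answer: -1380*I*sqrt(14) ≈ -5163.5*I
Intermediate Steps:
P(Z) = -3 + (-3 + Z)**2 (P(Z) = -3 + (Z - 3)**2 = -3 + (-3 + Z)**2)
Q(K) = -K (Q(K) = K*(-1) = -K)
(-30*P(-4))*sqrt(Q(5) - 9) = (-30*(-3 + (-3 - 4)**2))*sqrt(-1*5 - 9) = (-30*(-3 + (-7)**2))*sqrt(-5 - 9) = (-30*(-3 + 49))*sqrt(-14) = (-30*46)*(I*sqrt(14)) = -1380*I*sqrt(14)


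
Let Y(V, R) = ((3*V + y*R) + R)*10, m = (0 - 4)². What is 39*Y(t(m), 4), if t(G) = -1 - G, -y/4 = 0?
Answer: -18330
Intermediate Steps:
m = 16 (m = (-4)² = 16)
y = 0 (y = -4*0 = 0)
Y(V, R) = 10*R + 30*V (Y(V, R) = ((3*V + 0*R) + R)*10 = ((3*V + 0) + R)*10 = (3*V + R)*10 = (R + 3*V)*10 = 10*R + 30*V)
39*Y(t(m), 4) = 39*(10*4 + 30*(-1 - 1*16)) = 39*(40 + 30*(-1 - 16)) = 39*(40 + 30*(-17)) = 39*(40 - 510) = 39*(-470) = -18330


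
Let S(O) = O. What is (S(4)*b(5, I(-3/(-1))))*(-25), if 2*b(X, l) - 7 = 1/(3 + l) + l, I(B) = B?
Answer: -1525/3 ≈ -508.33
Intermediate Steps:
b(X, l) = 7/2 + l/2 + 1/(2*(3 + l)) (b(X, l) = 7/2 + (1/(3 + l) + l)/2 = 7/2 + (l + 1/(3 + l))/2 = 7/2 + (l/2 + 1/(2*(3 + l))) = 7/2 + l/2 + 1/(2*(3 + l)))
(S(4)*b(5, I(-3/(-1))))*(-25) = (4*((22 + (-3/(-1))² + 10*(-3/(-1)))/(2*(3 - 3/(-1)))))*(-25) = (4*((22 + (-3*(-1))² + 10*(-3*(-1)))/(2*(3 - 3*(-1)))))*(-25) = (4*((22 + 3² + 10*3)/(2*(3 + 3))))*(-25) = (4*((½)*(22 + 9 + 30)/6))*(-25) = (4*((½)*(⅙)*61))*(-25) = (4*(61/12))*(-25) = (61/3)*(-25) = -1525/3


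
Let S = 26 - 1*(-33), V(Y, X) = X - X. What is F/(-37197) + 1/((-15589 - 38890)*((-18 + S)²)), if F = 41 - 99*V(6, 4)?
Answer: -3754784356/3406471465203 ≈ -0.0011023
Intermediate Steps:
V(Y, X) = 0
S = 59 (S = 26 + 33 = 59)
F = 41 (F = 41 - 99*0 = 41 + 0 = 41)
F/(-37197) + 1/((-15589 - 38890)*((-18 + S)²)) = 41/(-37197) + 1/((-15589 - 38890)*((-18 + 59)²)) = 41*(-1/37197) + 1/((-54479)*(41²)) = -41/37197 - 1/54479/1681 = -41/37197 - 1/54479*1/1681 = -41/37197 - 1/91579199 = -3754784356/3406471465203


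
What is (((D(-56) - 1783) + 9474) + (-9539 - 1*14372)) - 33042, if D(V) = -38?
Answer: -49300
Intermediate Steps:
(((D(-56) - 1783) + 9474) + (-9539 - 1*14372)) - 33042 = (((-38 - 1783) + 9474) + (-9539 - 1*14372)) - 33042 = ((-1821 + 9474) + (-9539 - 14372)) - 33042 = (7653 - 23911) - 33042 = -16258 - 33042 = -49300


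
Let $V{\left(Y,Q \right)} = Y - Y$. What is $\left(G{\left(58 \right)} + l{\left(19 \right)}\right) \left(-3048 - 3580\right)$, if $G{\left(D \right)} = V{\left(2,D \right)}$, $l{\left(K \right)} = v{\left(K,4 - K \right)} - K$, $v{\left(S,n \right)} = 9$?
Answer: $66280$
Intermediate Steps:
$V{\left(Y,Q \right)} = 0$
$l{\left(K \right)} = 9 - K$
$G{\left(D \right)} = 0$
$\left(G{\left(58 \right)} + l{\left(19 \right)}\right) \left(-3048 - 3580\right) = \left(0 + \left(9 - 19\right)\right) \left(-3048 - 3580\right) = \left(0 + \left(9 - 19\right)\right) \left(-6628\right) = \left(0 - 10\right) \left(-6628\right) = \left(-10\right) \left(-6628\right) = 66280$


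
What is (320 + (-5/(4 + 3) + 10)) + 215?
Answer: 3810/7 ≈ 544.29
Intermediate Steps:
(320 + (-5/(4 + 3) + 10)) + 215 = (320 + (-5/7 + 10)) + 215 = (320 + 65/7) + 215 = 2305/7 + 215 = 3810/7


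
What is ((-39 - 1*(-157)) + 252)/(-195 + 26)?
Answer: -370/169 ≈ -2.1894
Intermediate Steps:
((-39 - 1*(-157)) + 252)/(-195 + 26) = ((-39 + 157) + 252)/(-169) = (118 + 252)*(-1/169) = 370*(-1/169) = -370/169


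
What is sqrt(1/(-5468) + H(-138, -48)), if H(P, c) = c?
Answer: I*sqrt(358789655)/2734 ≈ 6.9282*I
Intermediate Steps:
sqrt(1/(-5468) + H(-138, -48)) = sqrt(1/(-5468) - 48) = sqrt(-1/5468 - 48) = sqrt(-262465/5468) = I*sqrt(358789655)/2734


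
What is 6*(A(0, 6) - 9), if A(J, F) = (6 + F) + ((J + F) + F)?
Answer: 90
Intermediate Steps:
A(J, F) = 6 + J + 3*F (A(J, F) = (6 + F) + ((F + J) + F) = (6 + F) + (J + 2*F) = 6 + J + 3*F)
6*(A(0, 6) - 9) = 6*((6 + 0 + 3*6) - 9) = 6*((6 + 0 + 18) - 9) = 6*(24 - 9) = 6*15 = 90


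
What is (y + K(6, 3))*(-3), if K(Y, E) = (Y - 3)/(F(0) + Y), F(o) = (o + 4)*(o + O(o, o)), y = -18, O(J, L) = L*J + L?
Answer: 105/2 ≈ 52.500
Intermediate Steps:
O(J, L) = L + J*L (O(J, L) = J*L + L = L + J*L)
F(o) = (4 + o)*(o + o*(1 + o)) (F(o) = (o + 4)*(o + o*(1 + o)) = (4 + o)*(o + o*(1 + o)))
K(Y, E) = (-3 + Y)/Y (K(Y, E) = (Y - 3)/(0*(8 + 0² + 6*0) + Y) = (-3 + Y)/(0*(8 + 0 + 0) + Y) = (-3 + Y)/(0*8 + Y) = (-3 + Y)/(0 + Y) = (-3 + Y)/Y)
(y + K(6, 3))*(-3) = (-18 + (-3 + 6)/6)*(-3) = (-18 + (⅙)*3)*(-3) = (-18 + ½)*(-3) = -35/2*(-3) = 105/2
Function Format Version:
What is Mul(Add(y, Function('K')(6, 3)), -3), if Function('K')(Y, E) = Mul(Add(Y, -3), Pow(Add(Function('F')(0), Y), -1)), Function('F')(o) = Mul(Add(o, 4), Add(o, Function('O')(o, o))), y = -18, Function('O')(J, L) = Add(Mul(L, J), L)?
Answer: Rational(105, 2) ≈ 52.500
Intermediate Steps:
Function('O')(J, L) = Add(L, Mul(J, L)) (Function('O')(J, L) = Add(Mul(J, L), L) = Add(L, Mul(J, L)))
Function('F')(o) = Mul(Add(4, o), Add(o, Mul(o, Add(1, o)))) (Function('F')(o) = Mul(Add(o, 4), Add(o, Mul(o, Add(1, o)))) = Mul(Add(4, o), Add(o, Mul(o, Add(1, o)))))
Function('K')(Y, E) = Mul(Pow(Y, -1), Add(-3, Y)) (Function('K')(Y, E) = Mul(Add(Y, -3), Pow(Add(Mul(0, Add(8, Pow(0, 2), Mul(6, 0))), Y), -1)) = Mul(Add(-3, Y), Pow(Add(Mul(0, Add(8, 0, 0)), Y), -1)) = Mul(Add(-3, Y), Pow(Add(Mul(0, 8), Y), -1)) = Mul(Add(-3, Y), Pow(Add(0, Y), -1)) = Mul(Add(-3, Y), Pow(Y, -1)) = Mul(Pow(Y, -1), Add(-3, Y)))
Mul(Add(y, Function('K')(6, 3)), -3) = Mul(Add(-18, Mul(Pow(6, -1), Add(-3, 6))), -3) = Mul(Add(-18, Mul(Rational(1, 6), 3)), -3) = Mul(Add(-18, Rational(1, 2)), -3) = Mul(Rational(-35, 2), -3) = Rational(105, 2)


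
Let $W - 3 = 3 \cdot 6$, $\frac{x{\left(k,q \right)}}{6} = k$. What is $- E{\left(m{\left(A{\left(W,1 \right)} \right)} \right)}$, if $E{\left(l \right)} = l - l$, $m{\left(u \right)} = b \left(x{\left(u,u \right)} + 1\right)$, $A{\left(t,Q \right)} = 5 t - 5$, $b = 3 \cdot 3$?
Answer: $0$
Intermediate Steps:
$x{\left(k,q \right)} = 6 k$
$b = 9$
$W = 21$ ($W = 3 + 3 \cdot 6 = 3 + 18 = 21$)
$A{\left(t,Q \right)} = -5 + 5 t$
$m{\left(u \right)} = 9 + 54 u$ ($m{\left(u \right)} = 9 \left(6 u + 1\right) = 9 \left(1 + 6 u\right) = 9 + 54 u$)
$E{\left(l \right)} = 0$
$- E{\left(m{\left(A{\left(W,1 \right)} \right)} \right)} = \left(-1\right) 0 = 0$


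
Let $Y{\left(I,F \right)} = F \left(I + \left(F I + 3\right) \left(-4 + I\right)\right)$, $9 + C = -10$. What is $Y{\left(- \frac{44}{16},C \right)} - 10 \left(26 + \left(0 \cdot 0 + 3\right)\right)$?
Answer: $\frac{109569}{16} \approx 6848.1$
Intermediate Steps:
$C = -19$ ($C = -9 - 10 = -19$)
$Y{\left(I,F \right)} = F \left(I + \left(-4 + I\right) \left(3 + F I\right)\right)$ ($Y{\left(I,F \right)} = F \left(I + \left(3 + F I\right) \left(-4 + I\right)\right) = F \left(I + \left(-4 + I\right) \left(3 + F I\right)\right)$)
$Y{\left(- \frac{44}{16},C \right)} - 10 \left(26 + \left(0 \cdot 0 + 3\right)\right) = - 19 \left(-12 + 4 \left(- \frac{44}{16}\right) - 19 \left(- \frac{44}{16}\right)^{2} - - 76 \left(- \frac{44}{16}\right)\right) - 10 \left(26 + \left(0 \cdot 0 + 3\right)\right) = - 19 \left(-12 + 4 \left(\left(-44\right) \frac{1}{16}\right) - 19 \left(\left(-44\right) \frac{1}{16}\right)^{2} - - 76 \left(\left(-44\right) \frac{1}{16}\right)\right) - 10 \left(26 + \left(0 + 3\right)\right) = - 19 \left(-12 + 4 \left(- \frac{11}{4}\right) - 19 \left(- \frac{11}{4}\right)^{2} - \left(-76\right) \left(- \frac{11}{4}\right)\right) - 10 \left(26 + 3\right) = - 19 \left(-12 - 11 - \frac{2299}{16} - 209\right) - 290 = \left(-19\right) \left(- \frac{6011}{16}\right) - 290 = \frac{114209}{16} - 290 = \frac{109569}{16}$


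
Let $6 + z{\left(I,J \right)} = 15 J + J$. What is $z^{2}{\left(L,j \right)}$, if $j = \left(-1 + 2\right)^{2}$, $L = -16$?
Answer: $100$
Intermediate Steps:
$j = 1$ ($j = 1^{2} = 1$)
$z{\left(I,J \right)} = -6 + 16 J$ ($z{\left(I,J \right)} = -6 + \left(15 J + J\right) = -6 + 16 J$)
$z^{2}{\left(L,j \right)} = \left(-6 + 16 \cdot 1\right)^{2} = \left(-6 + 16\right)^{2} = 10^{2} = 100$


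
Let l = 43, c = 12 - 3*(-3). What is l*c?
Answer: 903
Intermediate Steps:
c = 21 (c = 12 + 9 = 21)
l*c = 43*21 = 903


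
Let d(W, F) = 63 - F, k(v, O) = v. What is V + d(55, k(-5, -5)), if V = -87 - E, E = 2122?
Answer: -2141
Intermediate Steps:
V = -2209 (V = -87 - 1*2122 = -87 - 2122 = -2209)
V + d(55, k(-5, -5)) = -2209 + (63 - 1*(-5)) = -2209 + (63 + 5) = -2209 + 68 = -2141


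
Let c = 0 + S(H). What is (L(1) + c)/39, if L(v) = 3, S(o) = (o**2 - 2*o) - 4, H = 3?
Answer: 2/39 ≈ 0.051282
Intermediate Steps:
S(o) = -4 + o**2 - 2*o
c = -1 (c = 0 + (-4 + 3**2 - 2*3) = 0 + (-4 + 9 - 6) = 0 - 1 = -1)
(L(1) + c)/39 = (3 - 1)/39 = (1/39)*2 = 2/39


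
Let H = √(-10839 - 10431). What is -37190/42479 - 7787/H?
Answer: -37190/42479 + 7787*I*√21270/21270 ≈ -0.87549 + 53.393*I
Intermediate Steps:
H = I*√21270 (H = √(-21270) = I*√21270 ≈ 145.84*I)
-37190/42479 - 7787/H = -37190/42479 - 7787*(-I*√21270/21270) = -37190*1/42479 - (-7787)*I*√21270/21270 = -37190/42479 + 7787*I*√21270/21270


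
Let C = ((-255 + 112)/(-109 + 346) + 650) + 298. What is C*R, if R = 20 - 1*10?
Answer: 2245330/237 ≈ 9474.0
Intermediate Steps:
C = 224533/237 (C = (-143/237 + 650) + 298 = 153907/237 + 298 = 224533/237 ≈ 947.40)
R = 10 (R = 20 - 10 = 10)
C*R = (224533/237)*10 = 2245330/237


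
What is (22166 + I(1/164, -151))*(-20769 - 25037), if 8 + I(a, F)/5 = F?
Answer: -978920026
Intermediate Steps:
I(a, F) = -40 + 5*F
(22166 + I(1/164, -151))*(-20769 - 25037) = (22166 + (-40 + 5*(-151)))*(-20769 - 25037) = (22166 + (-40 - 755))*(-45806) = (22166 - 795)*(-45806) = 21371*(-45806) = -978920026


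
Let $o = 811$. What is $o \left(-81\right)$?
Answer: $-65691$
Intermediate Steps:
$o \left(-81\right) = 811 \left(-81\right) = -65691$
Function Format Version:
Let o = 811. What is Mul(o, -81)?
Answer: -65691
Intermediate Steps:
Mul(o, -81) = Mul(811, -81) = -65691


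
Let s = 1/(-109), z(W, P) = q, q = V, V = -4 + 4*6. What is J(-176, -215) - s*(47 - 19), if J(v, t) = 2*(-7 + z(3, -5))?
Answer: 2862/109 ≈ 26.257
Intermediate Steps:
V = 20 (V = -4 + 24 = 20)
q = 20
z(W, P) = 20
J(v, t) = 26 (J(v, t) = 2*(-7 + 20) = 2*13 = 26)
s = -1/109 ≈ -0.0091743
J(-176, -215) - s*(47 - 19) = 26 - (-1)*(47 - 19)/109 = 26 - (-1)*28/109 = 26 - 1*(-28/109) = 26 + 28/109 = 2862/109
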